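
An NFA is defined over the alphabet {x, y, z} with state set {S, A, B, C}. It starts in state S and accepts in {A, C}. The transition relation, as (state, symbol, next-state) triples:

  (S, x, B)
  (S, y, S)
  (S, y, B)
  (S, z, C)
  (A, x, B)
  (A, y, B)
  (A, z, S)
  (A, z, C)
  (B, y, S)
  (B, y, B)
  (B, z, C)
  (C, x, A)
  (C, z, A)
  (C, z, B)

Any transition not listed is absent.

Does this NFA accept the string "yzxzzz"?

Yes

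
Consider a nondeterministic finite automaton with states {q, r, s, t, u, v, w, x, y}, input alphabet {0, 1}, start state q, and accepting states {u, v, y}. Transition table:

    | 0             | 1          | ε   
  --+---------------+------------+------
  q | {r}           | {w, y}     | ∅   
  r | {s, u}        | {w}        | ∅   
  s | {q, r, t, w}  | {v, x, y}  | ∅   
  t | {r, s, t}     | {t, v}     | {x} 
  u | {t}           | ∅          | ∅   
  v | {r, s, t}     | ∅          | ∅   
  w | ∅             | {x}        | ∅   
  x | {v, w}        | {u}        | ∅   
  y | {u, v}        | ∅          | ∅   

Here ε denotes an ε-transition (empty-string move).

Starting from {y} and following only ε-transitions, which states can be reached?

{y}

Begin with {y}.
No ε-moves leave this set, so the closure equals the set itself.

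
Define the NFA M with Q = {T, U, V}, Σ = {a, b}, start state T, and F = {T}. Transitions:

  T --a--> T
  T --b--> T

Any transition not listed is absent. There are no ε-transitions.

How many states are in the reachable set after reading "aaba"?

Start in {T}.
Read 'a': T→{T}; now {T}.
Read 'a': T→{T}; now {T}.
Read 'b': T→{T}; now {T}.
Read 'a': T→{T}; now {T}.
That set has 1 state.

1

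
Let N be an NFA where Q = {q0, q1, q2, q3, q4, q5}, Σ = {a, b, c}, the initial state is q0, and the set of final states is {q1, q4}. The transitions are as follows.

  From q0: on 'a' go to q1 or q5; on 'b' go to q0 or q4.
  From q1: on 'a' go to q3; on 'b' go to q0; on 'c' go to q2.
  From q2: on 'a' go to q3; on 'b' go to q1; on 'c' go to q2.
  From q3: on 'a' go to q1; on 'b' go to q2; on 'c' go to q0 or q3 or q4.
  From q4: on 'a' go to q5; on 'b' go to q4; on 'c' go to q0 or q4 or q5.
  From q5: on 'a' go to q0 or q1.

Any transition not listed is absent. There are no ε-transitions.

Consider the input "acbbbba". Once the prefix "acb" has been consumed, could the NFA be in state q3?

No

Start in {q0}.
Read 'a': {q0} → {q1, q5}.
Read 'c': {q1, q5} → {q2}.
Read 'b': {q2} → {q1}.
State q3 is not in {q1}.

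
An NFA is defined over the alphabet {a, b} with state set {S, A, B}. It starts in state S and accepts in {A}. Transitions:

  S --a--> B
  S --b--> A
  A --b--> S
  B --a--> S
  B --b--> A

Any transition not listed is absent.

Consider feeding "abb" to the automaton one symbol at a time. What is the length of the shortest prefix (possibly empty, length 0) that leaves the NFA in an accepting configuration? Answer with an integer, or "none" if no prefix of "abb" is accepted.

2

Start in {S}.
Read 'a': S→{B}; now {B}.
Read 'b': B→{A}; now {A}.
None of the earlier sets intersect F, but {A} does.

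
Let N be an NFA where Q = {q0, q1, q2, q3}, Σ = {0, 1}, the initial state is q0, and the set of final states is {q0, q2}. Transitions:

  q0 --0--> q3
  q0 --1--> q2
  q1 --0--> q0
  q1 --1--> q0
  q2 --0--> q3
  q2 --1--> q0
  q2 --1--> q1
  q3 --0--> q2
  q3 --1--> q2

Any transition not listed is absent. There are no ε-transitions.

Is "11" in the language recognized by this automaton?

Start in {q0}.
Read '1': {q0} → {q2}.
Read '1': {q2} → {q0, q1}.
The final set {q0, q1} contains the accepting state q0.

Yes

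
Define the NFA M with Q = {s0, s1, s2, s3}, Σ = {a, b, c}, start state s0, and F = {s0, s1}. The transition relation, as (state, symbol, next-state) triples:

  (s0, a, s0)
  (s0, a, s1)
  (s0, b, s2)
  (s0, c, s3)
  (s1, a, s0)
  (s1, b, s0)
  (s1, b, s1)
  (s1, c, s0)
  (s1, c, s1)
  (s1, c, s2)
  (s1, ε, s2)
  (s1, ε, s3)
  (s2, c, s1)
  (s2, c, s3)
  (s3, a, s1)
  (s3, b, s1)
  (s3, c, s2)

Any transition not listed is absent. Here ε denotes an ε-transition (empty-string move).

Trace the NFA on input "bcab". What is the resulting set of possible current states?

Start in {s0}.
Read 'b': s0→{s2}; now {s2}.
Read 'c': s2→{s1, s3}; union {s1, s3}; ε-closure = {s1, s2, s3}.
Read 'a': s1→{s0}, s2→∅, s3→{s1}; union {s0, s1}; ε-closure = {s0, s1, s2, s3}.
Read 'b': s0→{s2}, s1→{s0, s1}, s2→∅, s3→{s1}; union {s0, s1, s2}; ε-closure = {s0, s1, s2, s3}.

{s0, s1, s2, s3}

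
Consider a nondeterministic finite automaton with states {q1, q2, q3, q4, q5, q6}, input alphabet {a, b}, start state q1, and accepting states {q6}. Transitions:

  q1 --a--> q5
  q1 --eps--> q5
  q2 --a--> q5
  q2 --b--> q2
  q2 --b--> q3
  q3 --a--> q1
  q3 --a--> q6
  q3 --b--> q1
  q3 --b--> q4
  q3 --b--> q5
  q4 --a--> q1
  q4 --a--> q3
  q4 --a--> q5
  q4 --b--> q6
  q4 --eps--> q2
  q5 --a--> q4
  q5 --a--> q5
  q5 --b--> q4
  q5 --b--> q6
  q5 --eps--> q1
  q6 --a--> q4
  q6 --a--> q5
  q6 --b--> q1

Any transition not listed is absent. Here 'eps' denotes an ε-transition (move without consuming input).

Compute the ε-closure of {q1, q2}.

{q1, q2, q5}

Begin with {q1, q2}.
ε-move q1 → q5; add q5.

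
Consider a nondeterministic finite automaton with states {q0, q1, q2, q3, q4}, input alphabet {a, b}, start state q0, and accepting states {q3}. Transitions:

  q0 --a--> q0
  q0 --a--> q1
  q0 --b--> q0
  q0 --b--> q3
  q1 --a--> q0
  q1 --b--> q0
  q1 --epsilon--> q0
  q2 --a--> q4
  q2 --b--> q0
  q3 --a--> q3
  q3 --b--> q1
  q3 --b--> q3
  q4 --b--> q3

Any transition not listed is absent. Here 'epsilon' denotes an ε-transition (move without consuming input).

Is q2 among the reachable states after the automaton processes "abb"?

No

Start in {q0}.
Read 'a': {q0} → {q0, q1}.
Read 'b': {q0, q1} → {q0, q3}.
Read 'b': {q0, q3} → {q0, q1, q3}.
State q2 is not in {q0, q1, q3}.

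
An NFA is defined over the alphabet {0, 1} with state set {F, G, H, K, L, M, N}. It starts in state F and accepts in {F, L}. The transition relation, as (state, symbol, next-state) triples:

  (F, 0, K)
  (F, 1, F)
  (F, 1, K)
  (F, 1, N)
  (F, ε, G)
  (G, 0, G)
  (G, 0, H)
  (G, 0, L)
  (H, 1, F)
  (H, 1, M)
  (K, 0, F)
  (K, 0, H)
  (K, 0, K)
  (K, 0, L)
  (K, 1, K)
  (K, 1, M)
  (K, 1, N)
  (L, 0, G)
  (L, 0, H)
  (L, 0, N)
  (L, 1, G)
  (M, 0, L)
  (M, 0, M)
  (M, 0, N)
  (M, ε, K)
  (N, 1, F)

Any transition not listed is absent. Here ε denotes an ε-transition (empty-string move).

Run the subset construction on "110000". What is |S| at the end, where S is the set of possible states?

Start: ε-closure({F}) = {F, G}.
Read '1': F→{F, K, N}, G→∅; union {F, K, N}; ε-closure = {F, G, K, N}.
Read '1': F→{F, K, N}, G→∅, K→{K, M, N}, N→{F}; union {F, K, M, N}; ε-closure = {F, G, K, M, N}.
Read '0': F→{K}, G→{G, H, L}, K→{F, H, K, L}, M→{L, M, N}, N→∅; now {F, G, H, K, L, M, N}.
Read '0': F→{K}, G→{G, H, L}, H→∅, K→{F, H, K, L}, L→{G, H, N}, M→{L, M, N}, N→∅; now {F, G, H, K, L, M, N}.
Read '0': F→{K}, G→{G, H, L}, H→∅, K→{F, H, K, L}, L→{G, H, N}, M→{L, M, N}, N→∅; now {F, G, H, K, L, M, N}.
Read '0': F→{K}, G→{G, H, L}, H→∅, K→{F, H, K, L}, L→{G, H, N}, M→{L, M, N}, N→∅; now {F, G, H, K, L, M, N}.
That set has 7 states.

7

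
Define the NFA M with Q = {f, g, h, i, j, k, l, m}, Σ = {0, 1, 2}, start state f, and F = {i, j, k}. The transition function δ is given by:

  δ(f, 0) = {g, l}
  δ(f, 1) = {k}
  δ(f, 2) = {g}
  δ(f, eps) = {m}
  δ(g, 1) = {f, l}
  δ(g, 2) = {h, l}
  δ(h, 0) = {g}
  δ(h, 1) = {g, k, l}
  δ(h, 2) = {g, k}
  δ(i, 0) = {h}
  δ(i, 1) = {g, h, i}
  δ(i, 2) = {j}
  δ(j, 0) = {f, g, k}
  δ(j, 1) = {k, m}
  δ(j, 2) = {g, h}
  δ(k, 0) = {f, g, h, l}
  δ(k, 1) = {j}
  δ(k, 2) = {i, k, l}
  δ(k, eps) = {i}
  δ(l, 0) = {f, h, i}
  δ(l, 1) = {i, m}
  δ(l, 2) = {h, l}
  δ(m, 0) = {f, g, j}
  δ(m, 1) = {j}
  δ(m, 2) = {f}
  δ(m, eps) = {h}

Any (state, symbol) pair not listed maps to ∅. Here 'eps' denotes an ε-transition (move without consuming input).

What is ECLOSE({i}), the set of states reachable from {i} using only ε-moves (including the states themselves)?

{i}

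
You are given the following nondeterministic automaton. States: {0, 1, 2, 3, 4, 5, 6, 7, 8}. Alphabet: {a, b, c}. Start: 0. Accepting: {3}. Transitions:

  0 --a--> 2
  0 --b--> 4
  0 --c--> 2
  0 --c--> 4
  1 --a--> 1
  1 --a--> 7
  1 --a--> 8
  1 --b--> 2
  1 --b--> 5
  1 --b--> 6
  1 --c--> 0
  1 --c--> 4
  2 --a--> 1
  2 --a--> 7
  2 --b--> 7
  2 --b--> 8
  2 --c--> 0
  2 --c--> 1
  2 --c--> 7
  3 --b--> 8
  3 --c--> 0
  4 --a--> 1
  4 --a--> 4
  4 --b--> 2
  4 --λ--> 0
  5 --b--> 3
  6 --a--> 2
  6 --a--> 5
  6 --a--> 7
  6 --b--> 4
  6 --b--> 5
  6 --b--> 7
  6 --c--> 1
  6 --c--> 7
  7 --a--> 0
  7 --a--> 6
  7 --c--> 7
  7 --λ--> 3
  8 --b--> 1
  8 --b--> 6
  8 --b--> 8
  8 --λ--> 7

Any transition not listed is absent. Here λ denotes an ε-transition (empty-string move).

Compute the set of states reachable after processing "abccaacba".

{0, 1, 2, 3, 4, 5, 6, 7}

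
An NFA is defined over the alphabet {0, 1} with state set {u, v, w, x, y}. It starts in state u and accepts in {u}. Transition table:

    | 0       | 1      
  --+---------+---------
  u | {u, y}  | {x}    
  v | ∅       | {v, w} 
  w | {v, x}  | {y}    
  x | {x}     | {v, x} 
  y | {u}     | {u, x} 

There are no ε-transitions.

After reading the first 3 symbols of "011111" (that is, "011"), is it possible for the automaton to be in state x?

Start in {u}.
Read '0': {u} → {u, y}.
Read '1': {u, y} → {u, x}.
Read '1': {u, x} → {v, x}.
State x is in {v, x}.

Yes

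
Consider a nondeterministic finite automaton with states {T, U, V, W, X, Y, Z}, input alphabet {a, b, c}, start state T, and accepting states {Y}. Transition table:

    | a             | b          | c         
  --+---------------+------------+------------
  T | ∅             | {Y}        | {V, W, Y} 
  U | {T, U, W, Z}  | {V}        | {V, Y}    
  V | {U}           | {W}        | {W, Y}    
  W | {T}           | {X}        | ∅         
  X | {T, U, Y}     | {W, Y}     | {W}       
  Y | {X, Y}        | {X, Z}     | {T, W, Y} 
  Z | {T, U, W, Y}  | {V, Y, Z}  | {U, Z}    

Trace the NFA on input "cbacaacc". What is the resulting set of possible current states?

Start in {T}.
Read 'c': T→{V, W, Y}; now {V, W, Y}.
Read 'b': V→{W}, W→{X}, Y→{X, Z}; now {W, X, Z}.
Read 'a': W→{T}, X→{T, U, Y}, Z→{T, U, W, Y}; now {T, U, W, Y}.
Read 'c': T→{V, W, Y}, U→{V, Y}, W→∅, Y→{T, W, Y}; now {T, V, W, Y}.
Read 'a': T→∅, V→{U}, W→{T}, Y→{X, Y}; now {T, U, X, Y}.
Read 'a': T→∅, U→{T, U, W, Z}, X→{T, U, Y}, Y→{X, Y}; now {T, U, W, X, Y, Z}.
Read 'c': T→{V, W, Y}, U→{V, Y}, W→∅, X→{W}, Y→{T, W, Y}, Z→{U, Z}; now {T, U, V, W, Y, Z}.
Read 'c': T→{V, W, Y}, U→{V, Y}, V→{W, Y}, W→∅, Y→{T, W, Y}, Z→{U, Z}; now {T, U, V, W, Y, Z}.

{T, U, V, W, Y, Z}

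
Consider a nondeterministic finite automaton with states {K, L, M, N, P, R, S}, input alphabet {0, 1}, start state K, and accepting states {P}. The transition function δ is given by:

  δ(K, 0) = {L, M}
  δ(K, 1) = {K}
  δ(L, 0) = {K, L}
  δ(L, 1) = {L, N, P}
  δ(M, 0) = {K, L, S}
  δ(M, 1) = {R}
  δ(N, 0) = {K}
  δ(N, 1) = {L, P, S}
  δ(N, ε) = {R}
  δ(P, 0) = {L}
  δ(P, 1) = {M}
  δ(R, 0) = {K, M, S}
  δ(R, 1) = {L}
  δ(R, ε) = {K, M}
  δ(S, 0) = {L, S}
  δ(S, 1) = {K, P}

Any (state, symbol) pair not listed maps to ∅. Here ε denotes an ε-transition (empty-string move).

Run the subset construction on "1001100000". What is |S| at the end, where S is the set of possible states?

4

Start in {K}.
Read '1': K→{K}; now {K}.
Read '0': K→{L, M}; now {L, M}.
Read '0': L→{K, L}, M→{K, L, S}; now {K, L, S}.
Read '1': K→{K}, L→{L, N, P}, S→{K, P}; union {K, L, N, P}; ε-closure = {K, L, M, N, P, R}.
Read '1': K→{K}, L→{L, N, P}, M→{R}, N→{L, P, S}, P→{M}, R→{L}; now {K, L, M, N, P, R, S}.
Read '0': K→{L, M}, L→{K, L}, M→{K, L, S}, N→{K}, P→{L}, R→{K, M, S}, S→{L, S}; now {K, L, M, S}.
Read '0': K→{L, M}, L→{K, L}, M→{K, L, S}, S→{L, S}; now {K, L, M, S}.
Read '0': K→{L, M}, L→{K, L}, M→{K, L, S}, S→{L, S}; now {K, L, M, S}.
Read '0': K→{L, M}, L→{K, L}, M→{K, L, S}, S→{L, S}; now {K, L, M, S}.
Read '0': K→{L, M}, L→{K, L}, M→{K, L, S}, S→{L, S}; now {K, L, M, S}.
That set has 4 states.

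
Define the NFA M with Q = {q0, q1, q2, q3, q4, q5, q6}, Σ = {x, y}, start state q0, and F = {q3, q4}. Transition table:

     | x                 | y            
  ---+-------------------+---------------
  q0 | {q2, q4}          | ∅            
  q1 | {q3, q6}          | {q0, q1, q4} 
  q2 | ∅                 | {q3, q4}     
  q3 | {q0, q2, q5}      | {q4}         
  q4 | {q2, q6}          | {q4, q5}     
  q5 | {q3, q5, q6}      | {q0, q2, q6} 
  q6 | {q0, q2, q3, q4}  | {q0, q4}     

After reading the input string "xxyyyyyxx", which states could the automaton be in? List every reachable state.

{q0, q2, q3, q4, q5, q6}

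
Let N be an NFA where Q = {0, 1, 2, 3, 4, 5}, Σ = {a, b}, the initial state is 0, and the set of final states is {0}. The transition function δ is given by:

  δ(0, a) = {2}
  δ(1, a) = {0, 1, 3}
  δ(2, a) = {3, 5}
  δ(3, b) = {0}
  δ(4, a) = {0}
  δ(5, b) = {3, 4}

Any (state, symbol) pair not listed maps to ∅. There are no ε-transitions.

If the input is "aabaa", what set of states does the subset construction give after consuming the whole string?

Start in {0}.
Read 'a': {0} → {2}.
Read 'a': {2} → {3, 5}.
Read 'b': {3, 5} → {0, 3, 4}.
Read 'a': {0, 3, 4} → {0, 2}.
Read 'a': {0, 2} → {2, 3, 5}.

{2, 3, 5}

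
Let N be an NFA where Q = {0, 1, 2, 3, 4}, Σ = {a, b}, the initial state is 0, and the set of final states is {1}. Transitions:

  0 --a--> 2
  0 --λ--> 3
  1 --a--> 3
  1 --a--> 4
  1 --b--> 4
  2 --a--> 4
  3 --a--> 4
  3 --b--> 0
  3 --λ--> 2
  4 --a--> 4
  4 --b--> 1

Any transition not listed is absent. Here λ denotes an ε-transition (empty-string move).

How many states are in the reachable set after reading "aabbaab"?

1

Start: ε-closure({0}) = {0, 2, 3}.
Read 'a': 0→{2}, 2→{4}, 3→{4}; now {2, 4}.
Read 'a': 2→{4}, 4→{4}; now {4}.
Read 'b': 4→{1}; now {1}.
Read 'b': 1→{4}; now {4}.
Read 'a': 4→{4}; now {4}.
Read 'a': 4→{4}; now {4}.
Read 'b': 4→{1}; now {1}.
That set has 1 state.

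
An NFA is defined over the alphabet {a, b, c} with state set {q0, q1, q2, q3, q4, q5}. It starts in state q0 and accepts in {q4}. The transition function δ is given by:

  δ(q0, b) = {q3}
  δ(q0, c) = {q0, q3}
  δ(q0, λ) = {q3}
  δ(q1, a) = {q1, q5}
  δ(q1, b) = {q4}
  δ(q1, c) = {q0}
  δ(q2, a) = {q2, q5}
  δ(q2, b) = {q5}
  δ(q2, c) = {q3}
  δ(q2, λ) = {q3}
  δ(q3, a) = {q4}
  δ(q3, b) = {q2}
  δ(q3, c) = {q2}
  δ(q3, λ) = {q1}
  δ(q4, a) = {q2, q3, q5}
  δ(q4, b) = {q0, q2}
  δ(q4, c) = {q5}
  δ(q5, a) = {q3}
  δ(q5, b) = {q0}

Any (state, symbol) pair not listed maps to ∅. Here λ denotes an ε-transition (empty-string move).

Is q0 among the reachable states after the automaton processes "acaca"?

No

Start: ε-closure({q0}) = {q0, q1, q3}.
Read 'a': q0→∅, q1→{q1, q5}, q3→{q4}; now {q1, q4, q5}.
Read 'c': q1→{q0}, q4→{q5}, q5→∅; union {q0, q5}; ε-closure = {q0, q1, q3, q5}.
Read 'a': q0→∅, q1→{q1, q5}, q3→{q4}, q5→{q3}; now {q1, q3, q4, q5}.
Read 'c': q1→{q0}, q3→{q2}, q4→{q5}, q5→∅; union {q0, q2, q5}; ε-closure = {q0, q1, q2, q3, q5}.
Read 'a': q0→∅, q1→{q1, q5}, q2→{q2, q5}, q3→{q4}, q5→{q3}; now {q1, q2, q3, q4, q5}.
State q0 is not in {q1, q2, q3, q4, q5}.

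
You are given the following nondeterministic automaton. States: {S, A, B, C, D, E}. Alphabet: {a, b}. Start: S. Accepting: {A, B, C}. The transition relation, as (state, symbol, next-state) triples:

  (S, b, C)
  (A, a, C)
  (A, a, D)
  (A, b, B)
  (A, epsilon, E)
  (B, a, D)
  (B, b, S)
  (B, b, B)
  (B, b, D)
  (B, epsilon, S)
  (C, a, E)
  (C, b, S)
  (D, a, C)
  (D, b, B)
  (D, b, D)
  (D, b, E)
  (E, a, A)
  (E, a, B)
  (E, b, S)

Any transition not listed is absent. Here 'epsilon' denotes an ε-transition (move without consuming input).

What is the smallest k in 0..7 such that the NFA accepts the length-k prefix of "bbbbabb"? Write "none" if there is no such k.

1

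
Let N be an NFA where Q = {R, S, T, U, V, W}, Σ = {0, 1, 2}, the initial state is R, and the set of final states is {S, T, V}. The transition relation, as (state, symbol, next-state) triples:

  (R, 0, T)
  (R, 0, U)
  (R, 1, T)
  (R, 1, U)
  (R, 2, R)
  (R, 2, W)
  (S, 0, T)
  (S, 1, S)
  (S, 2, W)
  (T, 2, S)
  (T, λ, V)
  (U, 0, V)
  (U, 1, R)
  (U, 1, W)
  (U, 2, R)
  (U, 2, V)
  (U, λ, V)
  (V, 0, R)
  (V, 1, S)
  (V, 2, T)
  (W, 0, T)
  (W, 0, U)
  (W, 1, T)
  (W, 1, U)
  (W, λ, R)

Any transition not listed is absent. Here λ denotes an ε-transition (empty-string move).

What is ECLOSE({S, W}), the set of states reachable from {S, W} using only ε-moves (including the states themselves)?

{R, S, W}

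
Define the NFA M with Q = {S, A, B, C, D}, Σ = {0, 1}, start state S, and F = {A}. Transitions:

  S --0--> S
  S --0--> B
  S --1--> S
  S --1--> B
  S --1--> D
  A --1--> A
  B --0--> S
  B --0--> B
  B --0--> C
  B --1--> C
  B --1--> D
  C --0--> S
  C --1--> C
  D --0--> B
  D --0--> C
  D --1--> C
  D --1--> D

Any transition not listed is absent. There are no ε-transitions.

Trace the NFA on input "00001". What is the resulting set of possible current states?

Start in {S}.
Read '0': S→{S, B}; now {S, B}.
Read '0': S→{S, B}, B→{S, B, C}; now {S, B, C}.
Read '0': S→{S, B}, B→{S, B, C}, C→{S}; now {S, B, C}.
Read '0': S→{S, B}, B→{S, B, C}, C→{S}; now {S, B, C}.
Read '1': S→{S, B, D}, B→{C, D}, C→{C}; now {S, B, C, D}.

{S, B, C, D}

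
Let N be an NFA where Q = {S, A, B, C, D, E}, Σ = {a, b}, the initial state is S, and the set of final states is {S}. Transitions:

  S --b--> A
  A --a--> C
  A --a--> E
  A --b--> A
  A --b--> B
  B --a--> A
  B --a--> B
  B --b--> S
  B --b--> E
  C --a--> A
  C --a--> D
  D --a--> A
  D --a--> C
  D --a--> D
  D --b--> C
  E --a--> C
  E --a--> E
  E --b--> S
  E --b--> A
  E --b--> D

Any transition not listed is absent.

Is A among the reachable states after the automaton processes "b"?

Yes

Start in {S}.
Read 'b': S→{A}; now {A}.
State A is in {A}.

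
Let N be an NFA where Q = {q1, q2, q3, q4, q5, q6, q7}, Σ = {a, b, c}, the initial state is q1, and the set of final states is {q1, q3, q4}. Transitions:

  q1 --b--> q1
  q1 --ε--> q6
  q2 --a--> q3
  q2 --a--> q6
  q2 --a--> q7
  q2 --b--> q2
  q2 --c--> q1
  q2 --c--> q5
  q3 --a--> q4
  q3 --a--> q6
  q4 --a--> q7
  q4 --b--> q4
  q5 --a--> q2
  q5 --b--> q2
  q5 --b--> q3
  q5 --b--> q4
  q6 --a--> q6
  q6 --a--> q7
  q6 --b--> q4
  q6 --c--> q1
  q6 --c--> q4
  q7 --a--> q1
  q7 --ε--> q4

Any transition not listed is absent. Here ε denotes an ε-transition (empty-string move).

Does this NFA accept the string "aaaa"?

Yes

Start: ε-closure({q1}) = {q1, q6}.
Read 'a': q1→∅, q6→{q6, q7}; union {q6, q7}; ε-closure = {q4, q6, q7}.
Read 'a': q4→{q7}, q6→{q6, q7}, q7→{q1}; union {q1, q6, q7}; ε-closure = {q1, q4, q6, q7}.
Read 'a': q1→∅, q4→{q7}, q6→{q6, q7}, q7→{q1}; union {q1, q6, q7}; ε-closure = {q1, q4, q6, q7}.
Read 'a': q1→∅, q4→{q7}, q6→{q6, q7}, q7→{q1}; union {q1, q6, q7}; ε-closure = {q1, q4, q6, q7}.
The final set {q1, q4, q6, q7} contains the accepting states q1, q4.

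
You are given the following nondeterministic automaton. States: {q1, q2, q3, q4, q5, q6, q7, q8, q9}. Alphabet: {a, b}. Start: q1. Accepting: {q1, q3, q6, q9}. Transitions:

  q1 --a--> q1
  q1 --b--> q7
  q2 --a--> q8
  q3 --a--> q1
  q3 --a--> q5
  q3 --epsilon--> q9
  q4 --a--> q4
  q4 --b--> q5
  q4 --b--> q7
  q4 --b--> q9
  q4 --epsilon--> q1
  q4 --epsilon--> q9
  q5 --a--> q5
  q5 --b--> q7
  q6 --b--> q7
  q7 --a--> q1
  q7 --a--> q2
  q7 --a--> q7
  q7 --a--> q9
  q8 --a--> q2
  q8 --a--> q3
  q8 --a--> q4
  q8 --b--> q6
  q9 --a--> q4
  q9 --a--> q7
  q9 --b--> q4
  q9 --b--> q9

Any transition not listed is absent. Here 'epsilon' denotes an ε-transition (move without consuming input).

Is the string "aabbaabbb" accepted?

No

Start in {q1}.
Read 'a': q1→{q1}; now {q1}.
Read 'a': q1→{q1}; now {q1}.
Read 'b': q1→{q7}; now {q7}.
Read 'b': q7→∅; now ∅.
The set is empty and remains empty for the remaining 5 symbols.
The final set ∅ contains no accepting state.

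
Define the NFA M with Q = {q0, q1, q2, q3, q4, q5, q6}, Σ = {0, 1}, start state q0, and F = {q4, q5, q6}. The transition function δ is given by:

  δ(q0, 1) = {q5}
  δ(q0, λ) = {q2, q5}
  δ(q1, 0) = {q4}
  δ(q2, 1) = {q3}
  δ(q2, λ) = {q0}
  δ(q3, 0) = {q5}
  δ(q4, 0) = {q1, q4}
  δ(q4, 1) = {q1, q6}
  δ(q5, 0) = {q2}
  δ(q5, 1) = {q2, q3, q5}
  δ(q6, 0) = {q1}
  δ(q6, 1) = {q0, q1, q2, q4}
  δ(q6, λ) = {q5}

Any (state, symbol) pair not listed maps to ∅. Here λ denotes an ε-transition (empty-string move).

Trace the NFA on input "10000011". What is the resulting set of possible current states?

Start: ε-closure({q0}) = {q0, q2, q5}.
Read '1': q0→{q5}, q2→{q3}, q5→{q2, q3, q5}; union {q2, q3, q5}; ε-closure = {q0, q2, q3, q5}.
Read '0': q0→∅, q2→∅, q3→{q5}, q5→{q2}; union {q2, q5}; ε-closure = {q0, q2, q5}.
Read '0': q0→∅, q2→∅, q5→{q2}; union {q2}; ε-closure = {q0, q2, q5}.
Read '0': q0→∅, q2→∅, q5→{q2}; union {q2}; ε-closure = {q0, q2, q5}.
Read '0': q0→∅, q2→∅, q5→{q2}; union {q2}; ε-closure = {q0, q2, q5}.
Read '0': q0→∅, q2→∅, q5→{q2}; union {q2}; ε-closure = {q0, q2, q5}.
Read '1': q0→{q5}, q2→{q3}, q5→{q2, q3, q5}; union {q2, q3, q5}; ε-closure = {q0, q2, q3, q5}.
Read '1': q0→{q5}, q2→{q3}, q3→∅, q5→{q2, q3, q5}; union {q2, q3, q5}; ε-closure = {q0, q2, q3, q5}.

{q0, q2, q3, q5}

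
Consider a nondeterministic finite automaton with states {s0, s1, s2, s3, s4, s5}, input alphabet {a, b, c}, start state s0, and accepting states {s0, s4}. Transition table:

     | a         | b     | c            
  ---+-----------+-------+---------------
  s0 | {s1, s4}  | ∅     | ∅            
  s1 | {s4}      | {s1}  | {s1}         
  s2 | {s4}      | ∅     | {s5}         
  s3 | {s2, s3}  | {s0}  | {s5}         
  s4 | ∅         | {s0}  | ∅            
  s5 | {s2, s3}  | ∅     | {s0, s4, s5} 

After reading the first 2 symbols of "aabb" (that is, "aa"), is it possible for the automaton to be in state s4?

Yes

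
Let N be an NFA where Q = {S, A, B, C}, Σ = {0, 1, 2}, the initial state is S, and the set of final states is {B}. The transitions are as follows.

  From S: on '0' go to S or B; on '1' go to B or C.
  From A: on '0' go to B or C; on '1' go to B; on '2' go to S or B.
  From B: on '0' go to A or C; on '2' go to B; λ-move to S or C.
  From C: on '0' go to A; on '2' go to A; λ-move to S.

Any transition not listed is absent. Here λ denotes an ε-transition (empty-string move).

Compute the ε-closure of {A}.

{A}

Begin with {A}.
No ε-moves leave this set, so the closure equals the set itself.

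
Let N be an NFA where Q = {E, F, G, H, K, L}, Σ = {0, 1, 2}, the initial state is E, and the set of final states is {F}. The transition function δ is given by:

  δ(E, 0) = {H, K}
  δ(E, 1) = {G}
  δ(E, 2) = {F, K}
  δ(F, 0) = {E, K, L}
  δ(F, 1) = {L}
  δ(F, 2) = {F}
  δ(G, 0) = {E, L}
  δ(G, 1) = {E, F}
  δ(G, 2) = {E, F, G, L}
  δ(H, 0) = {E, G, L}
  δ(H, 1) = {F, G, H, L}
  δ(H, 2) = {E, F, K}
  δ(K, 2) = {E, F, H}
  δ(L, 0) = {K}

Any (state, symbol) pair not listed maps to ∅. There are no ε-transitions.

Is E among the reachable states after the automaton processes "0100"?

Yes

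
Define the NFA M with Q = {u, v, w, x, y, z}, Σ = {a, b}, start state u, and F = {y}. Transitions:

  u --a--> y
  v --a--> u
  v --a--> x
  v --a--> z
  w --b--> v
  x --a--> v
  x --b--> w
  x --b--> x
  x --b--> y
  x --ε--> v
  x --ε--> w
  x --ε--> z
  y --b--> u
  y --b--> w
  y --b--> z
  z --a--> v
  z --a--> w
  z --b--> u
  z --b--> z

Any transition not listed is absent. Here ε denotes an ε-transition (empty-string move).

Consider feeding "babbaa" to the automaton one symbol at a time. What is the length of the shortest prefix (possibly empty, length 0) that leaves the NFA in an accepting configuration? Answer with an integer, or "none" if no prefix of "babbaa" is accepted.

none

Start in {u}.
Read 'b': u→∅; now ∅.
The set is empty and remains empty for the remaining 5 symbols.
No reachable set along the way intersects F.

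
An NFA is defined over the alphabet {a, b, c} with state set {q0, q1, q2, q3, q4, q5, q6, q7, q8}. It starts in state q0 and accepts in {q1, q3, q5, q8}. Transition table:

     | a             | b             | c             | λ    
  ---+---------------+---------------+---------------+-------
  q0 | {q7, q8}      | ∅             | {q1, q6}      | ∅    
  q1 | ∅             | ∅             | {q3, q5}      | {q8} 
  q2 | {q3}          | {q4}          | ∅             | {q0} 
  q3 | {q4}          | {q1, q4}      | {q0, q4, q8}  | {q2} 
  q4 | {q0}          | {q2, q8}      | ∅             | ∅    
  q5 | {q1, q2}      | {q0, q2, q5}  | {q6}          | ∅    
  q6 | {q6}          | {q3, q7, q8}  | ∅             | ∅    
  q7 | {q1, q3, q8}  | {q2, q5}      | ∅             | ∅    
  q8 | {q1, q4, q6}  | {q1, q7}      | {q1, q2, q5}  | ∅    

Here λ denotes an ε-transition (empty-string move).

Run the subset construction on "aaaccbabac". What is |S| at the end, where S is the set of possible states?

8

Start in {q0}.
Read 'a': q0→{q7, q8}; now {q7, q8}.
Read 'a': q7→{q1, q3, q8}, q8→{q1, q4, q6}; union {q1, q3, q4, q6, q8}; ε-closure = {q0, q1, q2, q3, q4, q6, q8}.
Read 'a': q0→{q7, q8}, q1→∅, q2→{q3}, q3→{q4}, q4→{q0}, q6→{q6}, q8→{q1, q4, q6}; union {q0, q1, q3, q4, q6, q7, q8}; ε-closure = {q0, q1, q2, q3, q4, q6, q7, q8}.
Read 'c': q0→{q1, q6}, q1→{q3, q5}, q2→∅, q3→{q0, q4, q8}, q4→∅, q6→∅, q7→∅, q8→{q1, q2, q5}; now {q0, q1, q2, q3, q4, q5, q6, q8}.
Read 'c': q0→{q1, q6}, q1→{q3, q5}, q2→∅, q3→{q0, q4, q8}, q4→∅, q5→{q6}, q6→∅, q8→{q1, q2, q5}; now {q0, q1, q2, q3, q4, q5, q6, q8}.
Read 'b': q0→∅, q1→∅, q2→{q4}, q3→{q1, q4}, q4→{q2, q8}, q5→{q0, q2, q5}, q6→{q3, q7, q8}, q8→{q1, q7}; now {q0, q1, q2, q3, q4, q5, q7, q8}.
Read 'a': q0→{q7, q8}, q1→∅, q2→{q3}, q3→{q4}, q4→{q0}, q5→{q1, q2}, q7→{q1, q3, q8}, q8→{q1, q4, q6}; now {q0, q1, q2, q3, q4, q6, q7, q8}.
Read 'b': q0→∅, q1→∅, q2→{q4}, q3→{q1, q4}, q4→{q2, q8}, q6→{q3, q7, q8}, q7→{q2, q5}, q8→{q1, q7}; union {q1, q2, q3, q4, q5, q7, q8}; ε-closure = {q0, q1, q2, q3, q4, q5, q7, q8}.
Read 'a': q0→{q7, q8}, q1→∅, q2→{q3}, q3→{q4}, q4→{q0}, q5→{q1, q2}, q7→{q1, q3, q8}, q8→{q1, q4, q6}; now {q0, q1, q2, q3, q4, q6, q7, q8}.
Read 'c': q0→{q1, q6}, q1→{q3, q5}, q2→∅, q3→{q0, q4, q8}, q4→∅, q6→∅, q7→∅, q8→{q1, q2, q5}; now {q0, q1, q2, q3, q4, q5, q6, q8}.
That set has 8 states.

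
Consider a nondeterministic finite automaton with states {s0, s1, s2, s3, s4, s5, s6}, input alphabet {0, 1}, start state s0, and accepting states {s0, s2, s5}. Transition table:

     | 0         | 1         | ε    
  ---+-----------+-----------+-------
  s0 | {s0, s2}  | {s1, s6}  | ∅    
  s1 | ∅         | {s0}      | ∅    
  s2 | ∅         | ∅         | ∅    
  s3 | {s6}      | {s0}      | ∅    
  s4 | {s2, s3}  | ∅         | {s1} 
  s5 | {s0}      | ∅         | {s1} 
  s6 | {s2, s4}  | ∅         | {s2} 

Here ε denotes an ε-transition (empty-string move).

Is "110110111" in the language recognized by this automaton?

Yes

Start in {s0}.
Read '1': s0→{s1, s6}; union {s1, s6}; ε-closure = {s1, s2, s6}.
Read '1': s1→{s0}, s2→∅, s6→∅; now {s0}.
Read '0': s0→{s0, s2}; now {s0, s2}.
Read '1': s0→{s1, s6}, s2→∅; union {s1, s6}; ε-closure = {s1, s2, s6}.
Read '1': s1→{s0}, s2→∅, s6→∅; now {s0}.
Read '0': s0→{s0, s2}; now {s0, s2}.
Read '1': s0→{s1, s6}, s2→∅; union {s1, s6}; ε-closure = {s1, s2, s6}.
Read '1': s1→{s0}, s2→∅, s6→∅; now {s0}.
Read '1': s0→{s1, s6}; union {s1, s6}; ε-closure = {s1, s2, s6}.
The final set {s1, s2, s6} contains the accepting state s2.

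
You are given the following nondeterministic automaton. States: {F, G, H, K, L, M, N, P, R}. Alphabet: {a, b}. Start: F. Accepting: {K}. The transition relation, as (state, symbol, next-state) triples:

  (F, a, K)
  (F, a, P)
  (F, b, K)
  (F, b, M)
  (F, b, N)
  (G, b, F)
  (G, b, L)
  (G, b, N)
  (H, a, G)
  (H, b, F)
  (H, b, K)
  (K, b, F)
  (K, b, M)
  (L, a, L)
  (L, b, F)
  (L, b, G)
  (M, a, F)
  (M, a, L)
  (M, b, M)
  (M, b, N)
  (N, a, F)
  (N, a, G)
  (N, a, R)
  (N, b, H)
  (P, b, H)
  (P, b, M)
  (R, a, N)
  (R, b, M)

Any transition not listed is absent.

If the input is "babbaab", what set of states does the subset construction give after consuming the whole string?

{F, G, H, M}

Start in {F}.
Read 'b': {F} → {K, M, N}.
Read 'a': {K, M, N} → {F, G, L, R}.
Read 'b': {F, G, L, R} → {F, G, K, L, M, N}.
Read 'b': {F, G, K, L, M, N} → {F, G, H, K, L, M, N}.
Read 'a': {F, G, H, K, L, M, N} → {F, G, K, L, P, R}.
Read 'a': {F, G, K, L, P, R} → {K, L, N, P}.
Read 'b': {K, L, N, P} → {F, G, H, M}.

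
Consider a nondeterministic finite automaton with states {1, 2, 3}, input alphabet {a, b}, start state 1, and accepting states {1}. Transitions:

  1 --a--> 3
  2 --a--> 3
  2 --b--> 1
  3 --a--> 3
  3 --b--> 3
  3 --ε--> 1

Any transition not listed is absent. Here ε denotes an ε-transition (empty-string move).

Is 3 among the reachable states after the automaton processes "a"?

Start in {1}.
Read 'a': {1} → {1, 3}.
State 3 is in {1, 3}.

Yes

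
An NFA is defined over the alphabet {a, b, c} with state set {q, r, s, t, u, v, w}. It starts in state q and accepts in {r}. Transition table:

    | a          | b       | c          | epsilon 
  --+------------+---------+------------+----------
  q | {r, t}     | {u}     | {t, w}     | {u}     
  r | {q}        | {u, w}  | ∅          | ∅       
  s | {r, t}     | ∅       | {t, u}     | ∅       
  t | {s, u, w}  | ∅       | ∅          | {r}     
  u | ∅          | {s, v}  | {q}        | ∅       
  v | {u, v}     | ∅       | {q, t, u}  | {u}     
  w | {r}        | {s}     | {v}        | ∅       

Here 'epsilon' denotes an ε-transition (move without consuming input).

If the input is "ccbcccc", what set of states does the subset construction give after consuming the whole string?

Start: ε-closure({q}) = {q, u}.
Read 'c': {q, u} → {q, r, t, u, w}.
Read 'c': {q, r, t, u, w} → {q, r, t, u, v, w}.
Read 'b': {q, r, t, u, v, w} → {s, u, v, w}.
Read 'c': {s, u, v, w} → {q, r, t, u, v}.
Read 'c': {q, r, t, u, v} → {q, r, t, u, w}.
Read 'c': {q, r, t, u, w} → {q, r, t, u, v, w}.
Read 'c': {q, r, t, u, v, w} → {q, r, t, u, v, w}.

{q, r, t, u, v, w}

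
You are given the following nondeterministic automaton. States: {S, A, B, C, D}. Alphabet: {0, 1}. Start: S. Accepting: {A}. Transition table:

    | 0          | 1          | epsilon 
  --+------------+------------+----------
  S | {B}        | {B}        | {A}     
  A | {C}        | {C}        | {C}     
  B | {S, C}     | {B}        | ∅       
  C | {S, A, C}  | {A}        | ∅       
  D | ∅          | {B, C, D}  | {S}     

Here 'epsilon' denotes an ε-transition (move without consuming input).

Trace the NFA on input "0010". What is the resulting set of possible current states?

{S, A, C}

Start: ε-closure({S}) = {S, A, C}.
Read '0': {S, A, C} → {S, A, B, C}.
Read '0': {S, A, B, C} → {S, A, B, C}.
Read '1': {S, A, B, C} → {A, B, C}.
Read '0': {A, B, C} → {S, A, C}.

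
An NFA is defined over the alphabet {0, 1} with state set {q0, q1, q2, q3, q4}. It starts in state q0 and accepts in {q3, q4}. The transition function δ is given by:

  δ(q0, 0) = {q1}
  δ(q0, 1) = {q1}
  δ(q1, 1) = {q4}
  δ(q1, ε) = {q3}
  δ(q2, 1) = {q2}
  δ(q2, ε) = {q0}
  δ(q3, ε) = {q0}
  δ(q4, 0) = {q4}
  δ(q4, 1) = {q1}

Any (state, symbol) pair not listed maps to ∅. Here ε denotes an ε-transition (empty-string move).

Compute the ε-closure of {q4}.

{q4}

Begin with {q4}.
No ε-moves leave this set, so the closure equals the set itself.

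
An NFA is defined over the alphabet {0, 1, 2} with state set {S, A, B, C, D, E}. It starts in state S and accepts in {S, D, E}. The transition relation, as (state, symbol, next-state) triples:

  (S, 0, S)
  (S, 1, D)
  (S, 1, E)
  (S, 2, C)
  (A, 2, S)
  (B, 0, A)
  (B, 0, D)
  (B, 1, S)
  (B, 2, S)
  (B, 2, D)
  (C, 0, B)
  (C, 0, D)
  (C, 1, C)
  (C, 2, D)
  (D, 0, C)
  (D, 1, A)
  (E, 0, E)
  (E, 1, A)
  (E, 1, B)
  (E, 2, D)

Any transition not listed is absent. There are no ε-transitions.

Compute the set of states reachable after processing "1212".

{S}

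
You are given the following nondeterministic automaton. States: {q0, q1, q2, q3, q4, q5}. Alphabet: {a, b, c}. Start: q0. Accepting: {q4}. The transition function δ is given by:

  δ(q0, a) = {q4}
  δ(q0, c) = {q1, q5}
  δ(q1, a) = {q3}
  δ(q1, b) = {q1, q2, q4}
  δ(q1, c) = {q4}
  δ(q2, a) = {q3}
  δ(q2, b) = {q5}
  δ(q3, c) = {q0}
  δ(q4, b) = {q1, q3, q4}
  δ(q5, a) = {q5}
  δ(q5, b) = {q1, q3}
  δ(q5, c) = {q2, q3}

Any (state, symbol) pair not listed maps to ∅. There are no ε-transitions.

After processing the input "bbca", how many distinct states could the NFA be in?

0

Start in {q0}.
Read 'b': {q0} → ∅.
The set is empty and remains empty for the remaining 3 symbols.
That set has 0 states.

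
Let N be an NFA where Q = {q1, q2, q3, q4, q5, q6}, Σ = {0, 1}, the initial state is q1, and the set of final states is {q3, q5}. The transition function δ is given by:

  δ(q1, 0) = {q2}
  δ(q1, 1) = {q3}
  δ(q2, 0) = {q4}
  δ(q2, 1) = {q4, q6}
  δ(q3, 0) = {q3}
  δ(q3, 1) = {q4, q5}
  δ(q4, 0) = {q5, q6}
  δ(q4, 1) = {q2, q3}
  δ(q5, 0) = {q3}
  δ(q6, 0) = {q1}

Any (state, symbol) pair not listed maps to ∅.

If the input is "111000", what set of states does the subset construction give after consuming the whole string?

{q1, q3}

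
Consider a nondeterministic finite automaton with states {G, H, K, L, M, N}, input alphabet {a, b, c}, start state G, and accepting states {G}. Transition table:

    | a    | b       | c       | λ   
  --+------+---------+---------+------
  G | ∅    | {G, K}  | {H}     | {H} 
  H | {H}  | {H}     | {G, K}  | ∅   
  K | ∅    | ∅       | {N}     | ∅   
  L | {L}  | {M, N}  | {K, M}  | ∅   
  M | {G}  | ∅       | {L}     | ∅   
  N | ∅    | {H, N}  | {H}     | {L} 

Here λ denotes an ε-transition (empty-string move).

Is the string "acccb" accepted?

Start: ε-closure({G}) = {G, H}.
Read 'a': G→∅, H→{H}; now {H}.
Read 'c': H→{G, K}; union {G, K}; ε-closure = {G, H, K}.
Read 'c': G→{H}, H→{G, K}, K→{N}; union {G, H, K, N}; ε-closure = {G, H, K, L, N}.
Read 'c': G→{H}, H→{G, K}, K→{N}, L→{K, M}, N→{H}; union {G, H, K, M, N}; ε-closure = {G, H, K, L, M, N}.
Read 'b': G→{G, K}, H→{H}, K→∅, L→{M, N}, M→∅, N→{H, N}; union {G, H, K, M, N}; ε-closure = {G, H, K, L, M, N}.
The final set {G, H, K, L, M, N} contains the accepting state G.

Yes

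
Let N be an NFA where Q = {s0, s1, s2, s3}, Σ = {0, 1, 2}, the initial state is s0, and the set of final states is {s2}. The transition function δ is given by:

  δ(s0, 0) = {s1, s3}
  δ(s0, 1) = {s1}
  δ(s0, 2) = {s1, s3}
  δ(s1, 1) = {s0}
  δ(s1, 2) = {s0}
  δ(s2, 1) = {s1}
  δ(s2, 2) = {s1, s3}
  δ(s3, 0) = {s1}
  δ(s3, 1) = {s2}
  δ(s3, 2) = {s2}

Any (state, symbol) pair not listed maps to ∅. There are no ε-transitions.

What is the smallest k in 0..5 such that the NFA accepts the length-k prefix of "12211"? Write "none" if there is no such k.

Start in {s0}.
Read '1': s0→{s1}; now {s1}.
Read '2': s1→{s0}; now {s0}.
Read '2': s0→{s1, s3}; now {s1, s3}.
Read '1': s1→{s0}, s3→{s2}; now {s0, s2}.
None of the earlier sets intersect F, but {s0, s2} does.

4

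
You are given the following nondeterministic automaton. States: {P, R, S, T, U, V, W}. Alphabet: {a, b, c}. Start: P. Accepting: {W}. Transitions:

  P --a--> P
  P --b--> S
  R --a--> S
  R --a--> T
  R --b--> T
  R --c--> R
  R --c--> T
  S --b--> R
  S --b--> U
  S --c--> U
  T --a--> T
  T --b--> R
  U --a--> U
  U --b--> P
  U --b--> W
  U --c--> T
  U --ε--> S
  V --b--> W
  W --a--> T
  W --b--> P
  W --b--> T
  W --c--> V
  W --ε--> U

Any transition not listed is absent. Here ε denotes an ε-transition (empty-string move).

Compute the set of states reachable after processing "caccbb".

Start in {P}.
Read 'c': P→∅; now ∅.
The set is empty and remains empty for the remaining 5 symbols.

∅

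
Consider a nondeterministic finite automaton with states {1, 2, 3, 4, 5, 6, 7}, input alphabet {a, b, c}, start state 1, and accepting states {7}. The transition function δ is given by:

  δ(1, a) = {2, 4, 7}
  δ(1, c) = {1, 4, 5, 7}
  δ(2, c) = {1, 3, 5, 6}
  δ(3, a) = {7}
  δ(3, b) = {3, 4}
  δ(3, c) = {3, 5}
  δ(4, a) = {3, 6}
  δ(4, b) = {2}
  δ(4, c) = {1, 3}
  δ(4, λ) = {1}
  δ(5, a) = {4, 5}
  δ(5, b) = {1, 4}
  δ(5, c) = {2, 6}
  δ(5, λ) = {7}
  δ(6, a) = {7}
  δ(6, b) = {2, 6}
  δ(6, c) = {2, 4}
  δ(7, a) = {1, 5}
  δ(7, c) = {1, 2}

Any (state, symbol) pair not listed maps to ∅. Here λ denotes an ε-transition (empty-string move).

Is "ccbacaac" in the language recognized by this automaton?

Yes

Start in {1}.
Read 'c': {1} → {1, 4, 5, 7}.
Read 'c': {1, 4, 5, 7} → {1, 2, 3, 4, 5, 6, 7}.
Read 'b': {1, 2, 3, 4, 5, 6, 7} → {1, 2, 3, 4, 6}.
Read 'a': {1, 2, 3, 4, 6} → {1, 2, 3, 4, 6, 7}.
Read 'c': {1, 2, 3, 4, 6, 7} → {1, 2, 3, 4, 5, 6, 7}.
Read 'a': {1, 2, 3, 4, 5, 6, 7} → {1, 2, 3, 4, 5, 6, 7}.
Read 'a': {1, 2, 3, 4, 5, 6, 7} → {1, 2, 3, 4, 5, 6, 7}.
Read 'c': {1, 2, 3, 4, 5, 6, 7} → {1, 2, 3, 4, 5, 6, 7}.
The final set {1, 2, 3, 4, 5, 6, 7} contains the accepting state 7.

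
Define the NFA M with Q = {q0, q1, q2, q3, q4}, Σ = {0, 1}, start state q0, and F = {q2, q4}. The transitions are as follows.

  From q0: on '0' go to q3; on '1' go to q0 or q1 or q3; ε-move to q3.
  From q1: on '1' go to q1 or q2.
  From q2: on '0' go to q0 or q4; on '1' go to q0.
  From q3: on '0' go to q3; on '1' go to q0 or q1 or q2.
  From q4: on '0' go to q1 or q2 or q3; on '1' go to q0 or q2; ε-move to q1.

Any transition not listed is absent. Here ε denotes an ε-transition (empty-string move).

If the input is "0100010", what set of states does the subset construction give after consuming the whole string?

{q0, q1, q3, q4}

Start: ε-closure({q0}) = {q0, q3}.
Read '0': q0→{q3}, q3→{q3}; now {q3}.
Read '1': q3→{q0, q1, q2}; union {q0, q1, q2}; ε-closure = {q0, q1, q2, q3}.
Read '0': q0→{q3}, q1→∅, q2→{q0, q4}, q3→{q3}; union {q0, q3, q4}; ε-closure = {q0, q1, q3, q4}.
Read '0': q0→{q3}, q1→∅, q3→{q3}, q4→{q1, q2, q3}; now {q1, q2, q3}.
Read '0': q1→∅, q2→{q0, q4}, q3→{q3}; union {q0, q3, q4}; ε-closure = {q0, q1, q3, q4}.
Read '1': q0→{q0, q1, q3}, q1→{q1, q2}, q3→{q0, q1, q2}, q4→{q0, q2}; now {q0, q1, q2, q3}.
Read '0': q0→{q3}, q1→∅, q2→{q0, q4}, q3→{q3}; union {q0, q3, q4}; ε-closure = {q0, q1, q3, q4}.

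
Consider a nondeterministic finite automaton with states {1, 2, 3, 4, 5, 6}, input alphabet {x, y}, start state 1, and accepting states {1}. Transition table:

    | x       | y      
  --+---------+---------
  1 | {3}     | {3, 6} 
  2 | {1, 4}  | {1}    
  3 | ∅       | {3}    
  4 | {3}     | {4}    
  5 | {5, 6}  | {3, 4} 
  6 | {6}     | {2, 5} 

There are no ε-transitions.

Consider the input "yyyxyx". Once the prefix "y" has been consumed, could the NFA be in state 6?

Start in {1}.
Read 'y': 1→{3, 6}; now {3, 6}.
State 6 is in {3, 6}.

Yes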